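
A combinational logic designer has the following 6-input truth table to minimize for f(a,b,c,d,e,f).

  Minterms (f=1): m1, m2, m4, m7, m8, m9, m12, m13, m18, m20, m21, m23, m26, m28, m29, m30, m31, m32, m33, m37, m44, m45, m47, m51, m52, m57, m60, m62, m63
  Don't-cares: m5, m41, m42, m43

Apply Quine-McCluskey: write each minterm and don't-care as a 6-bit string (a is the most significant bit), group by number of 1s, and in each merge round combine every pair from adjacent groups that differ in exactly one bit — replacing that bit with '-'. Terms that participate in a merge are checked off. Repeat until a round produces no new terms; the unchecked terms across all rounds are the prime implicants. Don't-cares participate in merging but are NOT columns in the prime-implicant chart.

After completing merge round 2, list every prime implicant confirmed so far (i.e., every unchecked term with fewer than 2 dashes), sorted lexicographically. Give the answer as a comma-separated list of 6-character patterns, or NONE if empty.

[col 0] 000001*, 000010*, 000100*, 000101*, 000111*, 001000*, 001001*, 001100*, 001101*, 010010*, 010100*, 010101*, 010111*, 011010*, 011100*, 011101*, 011110*, 011111*, 100000*, 100001*, 100101*, 101001*, 101010*, 101011*, 101100*, 101101*, 101111*, 110011, 110100*, 111001*, 111100*, 111110*, 111111*
[col 1] -00001*, -00101*, -01001*, -01100*, -01101*, -10100*, -11100*, -11110*, -11111*, 0-0010, 0-0100*, 0-0101*, 0-0111*, 0-1100*, 0-1101*, 00-001*, 00-100*, 00-101*, 000-01*, 0001-1*, 00010-*, 001-00*, 001-01*, 00100-*, 00110-*, 01-010, 01-100*, 01-101*, 01-111*, 0101-1*, 01010-*, 011-10, 0111-0*, 0111-1*, 01110-*, 01111-*, 1-1001, 1-1100*, 1-1111, 10-001*, 10-101*, 100-01*, 10000-, 101-01*, 101-11*, 1010-1*, 10101-, 1011-1*, 10110-*, 11-100*, 1111-0*, 11111-*
[col 2] --1100, -0-001*, -0-101*, -00-01*, -01-01*, -0110-, -1-100, -111-0, -1111-, 0--100*, 0--101*, 0-01-1, 0-010-*, 0-110-*, 00--01*, 00-10-*, 001-0-, 01-1-1, 01-10-*, 0111--, 10--01*, 101--1
[col 3] -0--01, 0--10-
Prime implicants: --1100, -0--01, -0110-, -1-100, -111-0, -1111-, 0--10-, 0-0010, 0-01-1, 001-0-, 01-010, 01-1-1, 011-10, 0111--, 1-1001, 1-1111, 10000-, 101--1, 10101-, 110011

0-0010, 01-010, 011-10, 1-1001, 1-1111, 10000-, 10101-, 110011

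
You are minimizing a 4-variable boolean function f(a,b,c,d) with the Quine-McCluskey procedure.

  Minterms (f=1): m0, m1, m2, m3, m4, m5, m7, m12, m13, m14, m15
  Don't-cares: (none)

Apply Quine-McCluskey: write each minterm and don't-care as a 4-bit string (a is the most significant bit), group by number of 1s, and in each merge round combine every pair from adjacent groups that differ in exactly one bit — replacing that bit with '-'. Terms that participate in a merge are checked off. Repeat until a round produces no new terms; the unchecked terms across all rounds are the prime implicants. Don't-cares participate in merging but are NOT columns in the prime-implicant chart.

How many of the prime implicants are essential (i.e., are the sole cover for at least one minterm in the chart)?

2

Round 0: 0000✓ 0001✓ 0010✓ 0011✓ 0100✓ 0101✓ 0111✓ 1100✓ 1101✓ 1110✓ 1111✓
Round 1: -100✓ -101✓ -111✓ 0-00✓ 0-01✓ 0-11✓ 00-0✓ 00-1✓ 000-✓ 001-✓ 01-1✓ 010-✓ 11-0✓ 11-1✓ 110-✓ 111-✓
Round 2: -1-1 -10- 0--1 0-0- 00-- 11--
PIs = {-1-1, -10-, 0--1, 0-0-, 00--, 11--}
Coverage chart:
  m0: 0-0-,00--
  m1: 0--1,0-0-,00--
  m2: 00-- ←essential
  m3: 0--1,00--
  m4: -10-,0-0-
  m5: -1-1,-10-,0--1,0-0-
  m7: -1-1,0--1
  m12: -10-,11--
  m13: -1-1,-10-,11--
  m14: 11-- ←essential
  m15: -1-1,11--
Essential: 00--, 11--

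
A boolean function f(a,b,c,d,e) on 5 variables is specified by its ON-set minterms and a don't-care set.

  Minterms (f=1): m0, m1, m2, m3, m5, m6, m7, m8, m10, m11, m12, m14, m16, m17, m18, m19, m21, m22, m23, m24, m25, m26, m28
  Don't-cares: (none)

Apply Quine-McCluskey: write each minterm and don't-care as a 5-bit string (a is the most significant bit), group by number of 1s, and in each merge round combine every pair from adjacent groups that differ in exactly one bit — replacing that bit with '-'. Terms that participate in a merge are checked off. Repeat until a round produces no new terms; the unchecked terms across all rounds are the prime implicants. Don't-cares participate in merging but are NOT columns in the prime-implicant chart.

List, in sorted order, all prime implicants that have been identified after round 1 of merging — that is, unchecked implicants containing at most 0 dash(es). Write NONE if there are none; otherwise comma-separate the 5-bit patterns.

size-2^0 implicants → 00000(✓)  00001(✓)  00010(✓)  00011(✓)  00101(✓)  00110(✓)  00111(✓)  01000(✓)  01010(✓)  01011(✓)  01100(✓)  01110(✓)  10000(✓)  10001(✓)  10010(✓)  10011(✓)  10101(✓)  10110(✓)  10111(✓)  11000(✓)  11001(✓)  11010(✓)  11100(✓)
size-2^1 implicants → -0000(✓)  -0001(✓)  -0010(✓)  -0011(✓)  -0101(✓)  -0110(✓)  -0111(✓)  -1000(✓)  -1010(✓)  -1100(✓)  0-000(✓)  0-010(✓)  0-011(✓)  0-110(✓)  00-01(✓)  00-10(✓)  00-11(✓)  000-0(✓)  000-1(✓)  0000-(✓)  0001-(✓)  001-1(✓)  0011-(✓)  01-00(✓)  01-10(✓)  010-0(✓)  0101-(✓)  011-0(✓)  1-000(✓)  1-001(✓)  1-010(✓)  10-01(✓)  10-10(✓)  10-11(✓)  100-0(✓)  100-1(✓)  1000-(✓)  1001-(✓)  101-1(✓)  1011-(✓)  11-00(✓)  110-0(✓)  1100-(✓)
size-2^2 implicants → --000(✓)  --010(✓)  -0-01(✓)  -0-10(✓)  -0-11(✓)  -00-0(✓)  -00-1(✓)  -000-(✓)  -001-(✓)  -01-1(✓)  -011-(✓)  -1-00  -10-0(✓)  0--10  0-0-0(✓)  0-01-  00--1(✓)  00-1-(✓)  000--(✓)  01--0  1-0-0(✓)  1-00-  10--1(✓)  10-1-(✓)  100--(✓)
size-2^3 implicants → --0-0  -0--1  -0-1-  -00--
Unchecked terms (primes): --0-0, -0--1, -0-1-, -00--, -1-00, 0--10, 0-01-, 01--0, 1-00-

NONE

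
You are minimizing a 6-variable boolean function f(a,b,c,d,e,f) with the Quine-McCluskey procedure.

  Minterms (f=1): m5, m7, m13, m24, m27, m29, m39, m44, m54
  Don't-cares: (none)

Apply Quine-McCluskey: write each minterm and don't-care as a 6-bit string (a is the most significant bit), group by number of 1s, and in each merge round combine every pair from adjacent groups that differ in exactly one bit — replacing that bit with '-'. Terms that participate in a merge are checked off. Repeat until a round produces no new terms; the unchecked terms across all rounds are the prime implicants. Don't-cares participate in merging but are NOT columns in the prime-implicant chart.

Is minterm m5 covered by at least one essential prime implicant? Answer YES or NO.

NO

[col 0] 000101*, 000111*, 001101*, 011000, 011011, 011101*, 100111*, 101100, 110110
[col 1] -00111, 0-1101, 00-101, 0001-1
Prime implicants: -00111, 0-1101, 00-101, 0001-1, 011000, 011011, 101100, 110110
PI chart (minterm → PIs covering it):
  5 | 00-101,0001-1
  7 | -00111,0001-1
  13 | 0-1101,00-101
  24 | 011000  (sole → essential)
  27 | 011011  (sole → essential)
  29 | 0-1101  (sole → essential)
  39 | -00111  (sole → essential)
  44 | 101100  (sole → essential)
  54 | 110110  (sole → essential)
Essential prime implicants: -00111, 0-1101, 011000, 011011, 101100, 110110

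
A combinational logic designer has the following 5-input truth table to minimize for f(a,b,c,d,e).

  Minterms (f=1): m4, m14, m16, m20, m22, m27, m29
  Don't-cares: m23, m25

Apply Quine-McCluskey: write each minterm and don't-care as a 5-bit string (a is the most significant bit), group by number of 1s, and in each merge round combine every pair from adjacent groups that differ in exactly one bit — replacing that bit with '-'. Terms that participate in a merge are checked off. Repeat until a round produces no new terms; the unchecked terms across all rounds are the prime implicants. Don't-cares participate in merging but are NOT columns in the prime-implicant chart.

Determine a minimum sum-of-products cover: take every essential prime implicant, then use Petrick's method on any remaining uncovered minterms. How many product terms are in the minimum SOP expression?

6

size-2^0 implicants → 00100(✓)  01110  10000(✓)  10100(✓)  10110(✓)  10111(✓)  11001(✓)  11011(✓)  11101(✓)
size-2^1 implicants → -0100  10-00  101-0  1011-  11-01  110-1
Unchecked terms (primes): -0100, 01110, 10-00, 101-0, 1011-, 11-01, 110-1
Minterm coverage:
  m4 ⊆ -0100 [E]
  m14 ⊆ 01110 [E]
  m16 ⊆ 10-00 [E]
  m20 ⊆ -0100,10-00,101-0
  m22 ⊆ 101-0,1011-
  m27 ⊆ 110-1 [E]
  m29 ⊆ 11-01 [E]
E = {-0100, 01110, 10-00, 11-01, 110-1}
Petrick residual → 101-0
Cover = b'cd'e' + a'bcde' + ab'd'e' + ab'ce' + abd'e + abc'e  |cover|=6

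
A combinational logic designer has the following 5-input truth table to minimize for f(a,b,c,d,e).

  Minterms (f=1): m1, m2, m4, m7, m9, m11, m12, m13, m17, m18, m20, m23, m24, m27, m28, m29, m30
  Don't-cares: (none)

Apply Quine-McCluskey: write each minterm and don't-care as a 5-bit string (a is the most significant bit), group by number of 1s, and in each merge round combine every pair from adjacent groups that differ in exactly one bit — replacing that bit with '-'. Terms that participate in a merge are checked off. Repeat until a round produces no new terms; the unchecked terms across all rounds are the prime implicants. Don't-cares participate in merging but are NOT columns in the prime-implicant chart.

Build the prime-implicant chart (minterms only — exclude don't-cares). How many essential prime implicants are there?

8

Round 0: 00001✓ 00010✓ 00100✓ 00111✓ 01001✓ 01011✓ 01100✓ 01101✓ 10001✓ 10010✓ 10100✓ 10111✓ 11000✓ 11011✓ 11100✓ 11101✓ 11110✓
Round 1: -0001 -0010 -0100✓ -0111 -1011 -1100✓ -1101✓ 0-001 0-100✓ 01-01 010-1 0110-✓ 1-100✓ 11-00 111-0 1110-✓
Round 2: --100 -110-
PIs = {--100, -0001, -0010, -0111, -1011, -110-, 0-001, 01-01, 010-1, 11-00, 111-0}
Coverage chart:
  m1: -0001,0-001
  m2: -0010 ←essential
  m4: --100 ←essential
  m7: -0111 ←essential
  m9: 0-001,01-01,010-1
  m11: -1011,010-1
  m12: --100,-110-
  m13: -110-,01-01
  m17: -0001 ←essential
  m18: -0010 ←essential
  m20: --100 ←essential
  m23: -0111 ←essential
  m24: 11-00 ←essential
  m27: -1011 ←essential
  m28: --100,-110-,11-00,111-0
  m29: -110- ←essential
  m30: 111-0 ←essential
Essential: --100, -0001, -0010, -0111, -1011, -110-, 11-00, 111-0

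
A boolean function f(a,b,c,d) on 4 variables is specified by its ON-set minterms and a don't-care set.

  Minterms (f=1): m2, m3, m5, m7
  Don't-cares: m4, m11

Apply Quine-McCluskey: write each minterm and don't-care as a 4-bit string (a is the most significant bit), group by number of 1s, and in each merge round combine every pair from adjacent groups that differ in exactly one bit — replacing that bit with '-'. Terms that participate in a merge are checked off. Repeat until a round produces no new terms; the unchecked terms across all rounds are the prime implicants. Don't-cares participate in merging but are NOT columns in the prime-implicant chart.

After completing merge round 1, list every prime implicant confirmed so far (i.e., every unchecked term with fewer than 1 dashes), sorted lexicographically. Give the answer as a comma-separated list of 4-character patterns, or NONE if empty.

NONE

[col 0] 0010*, 0011*, 0100*, 0101*, 0111*, 1011*
[col 1] -011, 0-11, 001-, 01-1, 010-
Prime implicants: -011, 0-11, 001-, 01-1, 010-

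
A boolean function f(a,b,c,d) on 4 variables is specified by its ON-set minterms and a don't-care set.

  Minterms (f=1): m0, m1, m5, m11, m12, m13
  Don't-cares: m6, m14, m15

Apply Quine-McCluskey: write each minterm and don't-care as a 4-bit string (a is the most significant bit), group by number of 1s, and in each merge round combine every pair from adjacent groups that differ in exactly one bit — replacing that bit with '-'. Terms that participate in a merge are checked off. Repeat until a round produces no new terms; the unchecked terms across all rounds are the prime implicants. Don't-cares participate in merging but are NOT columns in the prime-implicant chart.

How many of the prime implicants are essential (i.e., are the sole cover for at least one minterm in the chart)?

[col 0] 0000*, 0001*, 0101*, 0110*, 1011*, 1100*, 1101*, 1110*, 1111*
[col 1] -101, -110, 0-01, 000-, 1-11, 11-0*, 11-1*, 110-*, 111-*
[col 2] 11--
Prime implicants: -101, -110, 0-01, 000-, 1-11, 11--
PI chart (minterm → PIs covering it):
  0 | 000-  (sole → essential)
  1 | 0-01,000-
  5 | -101,0-01
  11 | 1-11  (sole → essential)
  12 | 11--  (sole → essential)
  13 | -101,11--
Essential prime implicants: 000-, 1-11, 11--

3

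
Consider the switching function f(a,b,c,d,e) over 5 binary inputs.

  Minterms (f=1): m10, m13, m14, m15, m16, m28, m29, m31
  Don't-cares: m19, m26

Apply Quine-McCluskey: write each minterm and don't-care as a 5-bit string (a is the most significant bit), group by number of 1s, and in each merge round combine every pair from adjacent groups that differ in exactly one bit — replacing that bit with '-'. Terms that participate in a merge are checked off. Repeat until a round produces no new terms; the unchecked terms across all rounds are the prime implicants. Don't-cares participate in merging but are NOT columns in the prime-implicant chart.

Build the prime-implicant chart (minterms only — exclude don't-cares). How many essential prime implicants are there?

3

[col 0] 01010*, 01101*, 01110*, 01111*, 10000, 10011, 11010*, 11100*, 11101*, 11111*
[col 1] -1010, -1101*, -1111*, 01-10, 011-1*, 0111-, 111-1*, 1110-
[col 2] -11-1
Prime implicants: -1010, -11-1, 01-10, 0111-, 10000, 10011, 1110-
PI chart (minterm → PIs covering it):
  10 | -1010,01-10
  13 | -11-1  (sole → essential)
  14 | 01-10,0111-
  15 | -11-1,0111-
  16 | 10000  (sole → essential)
  28 | 1110-  (sole → essential)
  29 | -11-1,1110-
  31 | -11-1  (sole → essential)
Essential prime implicants: -11-1, 10000, 1110-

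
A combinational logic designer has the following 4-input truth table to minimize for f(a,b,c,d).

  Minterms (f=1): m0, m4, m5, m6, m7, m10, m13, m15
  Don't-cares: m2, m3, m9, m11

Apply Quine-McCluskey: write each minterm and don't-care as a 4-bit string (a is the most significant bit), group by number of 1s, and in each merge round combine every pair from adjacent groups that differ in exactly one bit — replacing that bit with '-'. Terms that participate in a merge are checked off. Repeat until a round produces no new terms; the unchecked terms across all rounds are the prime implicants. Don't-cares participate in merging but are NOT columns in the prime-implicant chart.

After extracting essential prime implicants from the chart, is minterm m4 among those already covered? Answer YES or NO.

YES

Round 0: 0000✓ 0010✓ 0011✓ 0100✓ 0101✓ 0110✓ 0111✓ 1001✓ 1010✓ 1011✓ 1101✓ 1111✓
Round 1: -010✓ -011✓ -101✓ -111✓ 0-00✓ 0-10✓ 0-11✓ 00-0✓ 001-✓ 01-0✓ 01-1✓ 010-✓ 011-✓ 1-01✓ 1-11✓ 10-1✓ 101-✓ 11-1✓
Round 2: --11 -01- -1-1 0--0 0-1- 01-- 1--1
PIs = {--11, -01-, -1-1, 0--0, 0-1-, 01--, 1--1}
Coverage chart:
  m0: 0--0 ←essential
  m4: 0--0,01--
  m5: -1-1,01--
  m6: 0--0,0-1-,01--
  m7: --11,-1-1,0-1-,01--
  m10: -01- ←essential
  m13: -1-1,1--1
  m15: --11,-1-1,1--1
Essential: -01-, 0--0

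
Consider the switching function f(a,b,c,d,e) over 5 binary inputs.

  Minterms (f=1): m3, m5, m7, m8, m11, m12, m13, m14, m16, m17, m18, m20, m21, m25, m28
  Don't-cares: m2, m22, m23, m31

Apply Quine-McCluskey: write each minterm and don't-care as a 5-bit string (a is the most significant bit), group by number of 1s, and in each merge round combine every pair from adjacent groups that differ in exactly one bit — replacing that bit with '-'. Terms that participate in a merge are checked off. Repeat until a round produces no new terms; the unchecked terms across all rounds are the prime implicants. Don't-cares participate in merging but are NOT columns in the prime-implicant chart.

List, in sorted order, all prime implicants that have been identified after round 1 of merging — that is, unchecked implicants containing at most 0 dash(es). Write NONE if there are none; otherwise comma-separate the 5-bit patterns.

size-2^0 implicants → 00010(✓)  00011(✓)  00101(✓)  00111(✓)  01000(✓)  01011(✓)  01100(✓)  01101(✓)  01110(✓)  10000(✓)  10001(✓)  10010(✓)  10100(✓)  10101(✓)  10110(✓)  10111(✓)  11001(✓)  11100(✓)  11111(✓)
size-2^1 implicants → -0010  -0101(✓)  -0111(✓)  -1100  0-011  0-101  00-11  0001-  001-1(✓)  01-00  011-0  0110-  1-001  1-100  1-111  10-00(✓)  10-01(✓)  10-10(✓)  100-0(✓)  1000-(✓)  101-0(✓)  101-1(✓)  1010-(✓)  1011-(✓)
size-2^2 implicants → -01-1  10--0  10-0-  101--
Unchecked terms (primes): -0010, -01-1, -1100, 0-011, 0-101, 00-11, 0001-, 01-00, 011-0, 0110-, 1-001, 1-100, 1-111, 10--0, 10-0-, 101--

NONE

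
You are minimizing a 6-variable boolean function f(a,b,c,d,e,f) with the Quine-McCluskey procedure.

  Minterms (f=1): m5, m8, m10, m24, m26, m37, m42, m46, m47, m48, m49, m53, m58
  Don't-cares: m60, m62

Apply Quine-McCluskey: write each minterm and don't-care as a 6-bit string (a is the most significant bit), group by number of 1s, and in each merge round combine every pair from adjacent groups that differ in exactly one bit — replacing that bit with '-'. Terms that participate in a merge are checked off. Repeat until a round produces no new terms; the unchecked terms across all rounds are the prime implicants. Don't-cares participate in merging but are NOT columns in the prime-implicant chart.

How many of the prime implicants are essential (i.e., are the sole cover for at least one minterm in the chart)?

4

Round 0: 000101✓ 001000✓ 001010✓ 011000✓ 011010✓ 100101✓ 101010✓ 101110✓ 101111✓ 110000✓ 110001✓ 110101✓ 111010✓ 111100✓ 111110✓
Round 1: -00101 -01010✓ -11010✓ 0-1000✓ 0-1010✓ 0010-0✓ 0110-0✓ 1-0101 1-1010✓ 1-1110✓ 101-10✓ 10111- 110-01 11000- 111-10✓ 1111-0
Round 2: --1010 0-10-0 1-1-10
PIs = {--1010, -00101, 0-10-0, 1-0101, 1-1-10, 10111-, 110-01, 11000-, 1111-0}
Coverage chart:
  m5: -00101 ←essential
  m8: 0-10-0 ←essential
  m10: --1010,0-10-0
  m24: 0-10-0 ←essential
  m26: --1010,0-10-0
  m37: -00101,1-0101
  m42: --1010,1-1-10
  m46: 1-1-10,10111-
  m47: 10111- ←essential
  m48: 11000- ←essential
  m49: 110-01,11000-
  m53: 1-0101,110-01
  m58: --1010,1-1-10
Essential: -00101, 0-10-0, 10111-, 11000-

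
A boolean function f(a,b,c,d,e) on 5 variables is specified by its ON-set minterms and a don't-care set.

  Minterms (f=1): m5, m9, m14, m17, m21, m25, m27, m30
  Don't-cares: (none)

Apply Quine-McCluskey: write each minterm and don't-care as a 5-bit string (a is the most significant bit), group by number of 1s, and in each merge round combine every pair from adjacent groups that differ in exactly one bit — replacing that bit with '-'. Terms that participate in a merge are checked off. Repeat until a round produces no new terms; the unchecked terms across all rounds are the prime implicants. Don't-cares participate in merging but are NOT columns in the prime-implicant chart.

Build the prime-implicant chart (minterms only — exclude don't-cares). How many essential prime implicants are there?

Round 0: 00101✓ 01001✓ 01110✓ 10001✓ 10101✓ 11001✓ 11011✓ 11110✓
Round 1: -0101 -1001 -1110 1-001 10-01 110-1
PIs = {-0101, -1001, -1110, 1-001, 10-01, 110-1}
Coverage chart:
  m5: -0101 ←essential
  m9: -1001 ←essential
  m14: -1110 ←essential
  m17: 1-001,10-01
  m21: -0101,10-01
  m25: -1001,1-001,110-1
  m27: 110-1 ←essential
  m30: -1110 ←essential
Essential: -0101, -1001, -1110, 110-1

4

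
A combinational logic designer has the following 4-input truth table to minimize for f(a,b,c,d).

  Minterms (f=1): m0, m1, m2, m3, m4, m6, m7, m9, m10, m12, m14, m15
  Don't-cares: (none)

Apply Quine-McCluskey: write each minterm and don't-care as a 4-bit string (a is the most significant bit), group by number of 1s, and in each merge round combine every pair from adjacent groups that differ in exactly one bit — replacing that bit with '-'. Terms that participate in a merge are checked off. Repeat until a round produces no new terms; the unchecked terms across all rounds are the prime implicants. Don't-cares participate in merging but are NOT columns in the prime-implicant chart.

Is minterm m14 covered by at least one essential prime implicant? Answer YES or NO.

YES

[col 0] 0000*, 0001*, 0010*, 0011*, 0100*, 0110*, 0111*, 1001*, 1010*, 1100*, 1110*, 1111*
[col 1] -001, -010*, -100*, -110*, -111*, 0-00*, 0-10*, 0-11*, 00-0*, 00-1*, 000-*, 001-*, 01-0*, 011-*, 1-10*, 11-0*, 111-*
[col 2] --10, -1-0, -11-, 0--0, 0-1-, 00--
Prime implicants: --10, -001, -1-0, -11-, 0--0, 0-1-, 00--
PI chart (minterm → PIs covering it):
  0 | 0--0,00--
  1 | -001,00--
  2 | --10,0--0,0-1-,00--
  3 | 0-1-,00--
  4 | -1-0,0--0
  6 | --10,-1-0,-11-,0--0,0-1-
  7 | -11-,0-1-
  9 | -001  (sole → essential)
  10 | --10  (sole → essential)
  12 | -1-0  (sole → essential)
  14 | --10,-1-0,-11-
  15 | -11-  (sole → essential)
Essential prime implicants: --10, -001, -1-0, -11-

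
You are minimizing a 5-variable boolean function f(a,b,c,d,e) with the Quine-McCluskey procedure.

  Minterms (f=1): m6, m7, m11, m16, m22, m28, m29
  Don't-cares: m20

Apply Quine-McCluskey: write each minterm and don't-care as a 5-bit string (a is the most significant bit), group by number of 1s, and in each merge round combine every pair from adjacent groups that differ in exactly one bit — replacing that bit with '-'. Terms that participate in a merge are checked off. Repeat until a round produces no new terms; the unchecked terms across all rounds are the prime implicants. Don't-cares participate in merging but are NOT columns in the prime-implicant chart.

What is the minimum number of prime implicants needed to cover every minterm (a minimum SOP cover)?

5

size-2^0 implicants → 00110(✓)  00111(✓)  01011  10000(✓)  10100(✓)  10110(✓)  11100(✓)  11101(✓)
size-2^1 implicants → -0110  0011-  1-100  10-00  101-0  1110-
Unchecked terms (primes): -0110, 0011-, 01011, 1-100, 10-00, 101-0, 1110-
Minterm coverage:
  m6 ⊆ -0110,0011-
  m7 ⊆ 0011- [E]
  m11 ⊆ 01011 [E]
  m16 ⊆ 10-00 [E]
  m22 ⊆ -0110,101-0
  m28 ⊆ 1-100,1110-
  m29 ⊆ 1110- [E]
E = {0011-, 01011, 10-00, 1110-}
Petrick residual → -0110
Cover = b'cde' + a'b'cd + a'bc'de + ab'd'e' + abcd'  |cover|=5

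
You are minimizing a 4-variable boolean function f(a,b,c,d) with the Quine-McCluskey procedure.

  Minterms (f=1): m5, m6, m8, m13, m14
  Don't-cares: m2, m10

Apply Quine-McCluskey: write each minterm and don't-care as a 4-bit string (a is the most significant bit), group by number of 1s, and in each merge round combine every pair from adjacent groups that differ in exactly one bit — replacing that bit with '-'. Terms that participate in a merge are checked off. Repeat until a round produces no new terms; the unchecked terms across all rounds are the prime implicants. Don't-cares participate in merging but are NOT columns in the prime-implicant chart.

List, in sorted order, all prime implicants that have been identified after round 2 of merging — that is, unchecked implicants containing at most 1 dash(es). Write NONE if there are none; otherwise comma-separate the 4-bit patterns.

[col 0] 0010*, 0101*, 0110*, 1000*, 1010*, 1101*, 1110*
[col 1] -010*, -101, -110*, 0-10*, 1-10*, 10-0
[col 2] --10
Prime implicants: --10, -101, 10-0

-101, 10-0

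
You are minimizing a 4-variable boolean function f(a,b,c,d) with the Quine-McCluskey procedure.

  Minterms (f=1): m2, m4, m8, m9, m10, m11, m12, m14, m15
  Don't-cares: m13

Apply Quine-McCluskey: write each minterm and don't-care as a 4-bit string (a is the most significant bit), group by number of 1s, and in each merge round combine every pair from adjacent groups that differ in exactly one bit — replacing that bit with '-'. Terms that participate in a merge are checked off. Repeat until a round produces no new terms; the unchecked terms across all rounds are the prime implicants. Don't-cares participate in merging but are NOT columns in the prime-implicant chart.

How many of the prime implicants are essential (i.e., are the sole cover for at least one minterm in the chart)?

size-2^0 implicants → 0010(✓)  0100(✓)  1000(✓)  1001(✓)  1010(✓)  1011(✓)  1100(✓)  1101(✓)  1110(✓)  1111(✓)
size-2^1 implicants → -010  -100  1-00(✓)  1-01(✓)  1-10(✓)  1-11(✓)  10-0(✓)  10-1(✓)  100-(✓)  101-(✓)  11-0(✓)  11-1(✓)  110-(✓)  111-(✓)
size-2^2 implicants → 1--0(✓)  1--1(✓)  1-0-(✓)  1-1-(✓)  10--(✓)  11--(✓)
size-2^3 implicants → 1---
Unchecked terms (primes): -010, -100, 1---
Minterm coverage:
  m2 ⊆ -010 [E]
  m4 ⊆ -100 [E]
  m8 ⊆ 1--- [E]
  m9 ⊆ 1--- [E]
  m10 ⊆ -010,1---
  m11 ⊆ 1--- [E]
  m12 ⊆ -100,1---
  m14 ⊆ 1--- [E]
  m15 ⊆ 1--- [E]
E = {-010, -100, 1---}

3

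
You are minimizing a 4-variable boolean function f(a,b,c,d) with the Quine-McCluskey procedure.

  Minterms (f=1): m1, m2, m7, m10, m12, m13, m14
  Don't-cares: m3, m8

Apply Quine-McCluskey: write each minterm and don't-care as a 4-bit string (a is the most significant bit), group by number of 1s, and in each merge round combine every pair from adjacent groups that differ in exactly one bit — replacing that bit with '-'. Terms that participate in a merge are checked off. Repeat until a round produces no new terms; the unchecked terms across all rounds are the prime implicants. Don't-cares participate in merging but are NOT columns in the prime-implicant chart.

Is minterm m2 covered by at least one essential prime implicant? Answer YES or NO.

size-2^0 implicants → 0001(✓)  0010(✓)  0011(✓)  0111(✓)  1000(✓)  1010(✓)  1100(✓)  1101(✓)  1110(✓)
size-2^1 implicants → -010  0-11  00-1  001-  1-00(✓)  1-10(✓)  10-0(✓)  11-0(✓)  110-
size-2^2 implicants → 1--0
Unchecked terms (primes): -010, 0-11, 00-1, 001-, 1--0, 110-
Minterm coverage:
  m1 ⊆ 00-1 [E]
  m2 ⊆ -010,001-
  m7 ⊆ 0-11 [E]
  m10 ⊆ -010,1--0
  m12 ⊆ 1--0,110-
  m13 ⊆ 110- [E]
  m14 ⊆ 1--0 [E]
E = {0-11, 00-1, 1--0, 110-}

NO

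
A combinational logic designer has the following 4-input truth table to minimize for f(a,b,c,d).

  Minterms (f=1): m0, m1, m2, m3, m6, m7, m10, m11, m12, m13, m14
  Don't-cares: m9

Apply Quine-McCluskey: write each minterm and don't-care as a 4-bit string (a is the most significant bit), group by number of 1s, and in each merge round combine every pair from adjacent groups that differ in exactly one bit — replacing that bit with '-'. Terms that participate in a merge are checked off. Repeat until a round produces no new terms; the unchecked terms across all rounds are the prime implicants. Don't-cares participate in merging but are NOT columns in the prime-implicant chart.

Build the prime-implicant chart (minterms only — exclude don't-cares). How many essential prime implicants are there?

2

Round 0: 0000✓ 0001✓ 0010✓ 0011✓ 0110✓ 0111✓ 1001✓ 1010✓ 1011✓ 1100✓ 1101✓ 1110✓
Round 1: -001✓ -010✓ -011✓ -110✓ 0-10✓ 0-11✓ 00-0✓ 00-1✓ 000-✓ 001-✓ 011-✓ 1-01 1-10✓ 10-1✓ 101-✓ 11-0 110-
Round 2: --10 -0-1 -01- 0-1- 00--
PIs = {--10, -0-1, -01-, 0-1-, 00--, 1-01, 11-0, 110-}
Coverage chart:
  m0: 00-- ←essential
  m1: -0-1,00--
  m2: --10,-01-,0-1-,00--
  m3: -0-1,-01-,0-1-,00--
  m6: --10,0-1-
  m7: 0-1- ←essential
  m10: --10,-01-
  m11: -0-1,-01-
  m12: 11-0,110-
  m13: 1-01,110-
  m14: --10,11-0
Essential: 0-1-, 00--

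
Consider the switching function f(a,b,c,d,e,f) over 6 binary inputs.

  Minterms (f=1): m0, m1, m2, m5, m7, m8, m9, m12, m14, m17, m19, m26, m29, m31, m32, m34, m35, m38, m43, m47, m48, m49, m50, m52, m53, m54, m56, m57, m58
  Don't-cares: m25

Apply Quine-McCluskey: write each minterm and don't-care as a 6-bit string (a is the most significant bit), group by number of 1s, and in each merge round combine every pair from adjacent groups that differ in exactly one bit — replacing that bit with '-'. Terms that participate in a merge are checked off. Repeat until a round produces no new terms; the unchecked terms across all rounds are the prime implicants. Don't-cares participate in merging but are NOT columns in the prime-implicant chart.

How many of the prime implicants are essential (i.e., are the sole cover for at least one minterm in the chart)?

9

[col 0] 000000*, 000001*, 000010*, 000101*, 000111*, 001000*, 001001*, 001100*, 001110*, 010001*, 010011*, 011001*, 011010*, 011101*, 011111*, 100000*, 100010*, 100011*, 100110*, 101011*, 101111*, 110000*, 110001*, 110010*, 110100*, 110101*, 110110*, 111000*, 111001*, 111010*
[col 1] -00000*, -00010*, -10001*, -11001*, -11010, 0-0001*, 0-1001*, 00-000*, 00-001*, 000-01, 0000-0*, 00000-*, 0001-1, 001-00, 00100-*, 0011-0, 01-001*, 0100-1, 011-01, 0111-1, 1-0000*, 1-0010*, 1-0110*, 10-011, 100-10*, 1000-0*, 10001-, 101-11, 11-000*, 11-001*, 11-010*, 110-00*, 110-01*, 110-10*, 1100-0*, 11000-*, 1101-0*, 11010-*, 1110-0*, 11100-*
[col 2] -000-0, -1-001, 0--001, 00-00-, 1-0-10, 1-00-0, 11-0-0, 11-00-, 110--0, 110-0-
Prime implicants: -000-0, -1-001, -11010, 0--001, 00-00-, 000-01, 0001-1, 001-00, 0011-0, 0100-1, 011-01, 0111-1, 1-0-10, 1-00-0, 10-011, 10001-, 101-11, 11-0-0, 11-00-, 110--0, 110-0-
PI chart (minterm → PIs covering it):
  0 | -000-0,00-00-
  1 | 0--001,00-00-,000-01
  2 | -000-0  (sole → essential)
  5 | 000-01,0001-1
  7 | 0001-1  (sole → essential)
  8 | 00-00-,001-00
  9 | 0--001,00-00-
  12 | 001-00,0011-0
  14 | 0011-0  (sole → essential)
  17 | -1-001,0--001,0100-1
  19 | 0100-1  (sole → essential)
  26 | -11010  (sole → essential)
  29 | 011-01,0111-1
  31 | 0111-1  (sole → essential)
  32 | -000-0,1-00-0
  34 | -000-0,1-0-10,1-00-0,10001-
  35 | 10-011,10001-
  38 | 1-0-10  (sole → essential)
  43 | 10-011,101-11
  47 | 101-11  (sole → essential)
  48 | 1-00-0,11-0-0,11-00-,110--0,110-0-
  49 | -1-001,11-00-,110-0-
  50 | 1-0-10,1-00-0,11-0-0,110--0
  52 | 110--0,110-0-
  53 | 110-0-  (sole → essential)
  54 | 1-0-10,110--0
  56 | 11-0-0,11-00-
  57 | -1-001,11-00-
  58 | -11010,11-0-0
Essential prime implicants: -000-0, -11010, 0001-1, 0011-0, 0100-1, 0111-1, 1-0-10, 101-11, 110-0-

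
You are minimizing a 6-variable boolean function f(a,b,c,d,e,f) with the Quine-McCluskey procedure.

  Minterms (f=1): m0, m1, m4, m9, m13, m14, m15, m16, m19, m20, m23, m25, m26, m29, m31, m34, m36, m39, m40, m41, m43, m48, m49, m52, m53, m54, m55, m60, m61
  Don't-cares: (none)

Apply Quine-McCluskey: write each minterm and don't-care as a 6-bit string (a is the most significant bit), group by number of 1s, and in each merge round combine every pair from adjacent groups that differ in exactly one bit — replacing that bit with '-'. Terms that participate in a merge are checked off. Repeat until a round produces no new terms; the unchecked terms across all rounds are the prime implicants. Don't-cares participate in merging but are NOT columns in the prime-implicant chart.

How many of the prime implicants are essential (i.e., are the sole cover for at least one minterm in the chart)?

12

[col 0] 000000*, 000001*, 000100*, 001001*, 001101*, 001110*, 001111*, 010000*, 010011*, 010100*, 010111*, 011001*, 011010, 011101*, 011111*, 100010, 100100*, 100111*, 101000*, 101001*, 101011*, 110000*, 110001*, 110100*, 110101*, 110110*, 110111*, 111100*, 111101*
[col 1] -00100*, -01001, -10000*, -10100*, -10111, -11101, 0-0000*, 0-0100*, 0-1001*, 0-1101*, 0-1111*, 00-001, 000-00*, 00000-, 001-01*, 0011-1*, 00111-, 01-111, 010-00*, 010-11, 011-01*, 0111-1*, 1-0100*, 1-0111, 1010-1, 10100-, 11-100*, 11-101*, 110-00*, 110-01*, 11000-*, 1101-0*, 1101-1*, 11010-*, 11011-*, 11110-*
[col 2] --0100, -10-00, 0-0-00, 0-1-01, 0-11-1, 11-10-, 110-0-, 1101--
Prime implicants: --0100, -01001, -10-00, -10111, -11101, 0-0-00, 0-1-01, 0-11-1, 00-001, 00000-, 00111-, 01-111, 010-11, 011010, 1-0111, 100010, 1010-1, 10100-, 11-10-, 110-0-, 1101--
PI chart (minterm → PIs covering it):
  0 | 0-0-00,00000-
  1 | 00-001,00000-
  4 | --0100,0-0-00
  9 | -01001,0-1-01,00-001
  13 | 0-1-01,0-11-1
  14 | 00111-  (sole → essential)
  15 | 0-11-1,00111-
  16 | -10-00,0-0-00
  19 | 010-11  (sole → essential)
  20 | --0100,-10-00,0-0-00
  23 | -10111,01-111,010-11
  25 | 0-1-01  (sole → essential)
  26 | 011010  (sole → essential)
  29 | -11101,0-1-01,0-11-1
  31 | 0-11-1,01-111
  34 | 100010  (sole → essential)
  36 | --0100  (sole → essential)
  39 | 1-0111  (sole → essential)
  40 | 10100-  (sole → essential)
  41 | -01001,1010-1,10100-
  43 | 1010-1  (sole → essential)
  48 | -10-00,110-0-
  49 | 110-0-  (sole → essential)
  52 | --0100,-10-00,11-10-,110-0-,1101--
  53 | 11-10-,110-0-,1101--
  54 | 1101--  (sole → essential)
  55 | -10111,1-0111,1101--
  60 | 11-10-  (sole → essential)
  61 | -11101,11-10-
Essential prime implicants: --0100, 0-1-01, 00111-, 010-11, 011010, 1-0111, 100010, 1010-1, 10100-, 11-10-, 110-0-, 1101--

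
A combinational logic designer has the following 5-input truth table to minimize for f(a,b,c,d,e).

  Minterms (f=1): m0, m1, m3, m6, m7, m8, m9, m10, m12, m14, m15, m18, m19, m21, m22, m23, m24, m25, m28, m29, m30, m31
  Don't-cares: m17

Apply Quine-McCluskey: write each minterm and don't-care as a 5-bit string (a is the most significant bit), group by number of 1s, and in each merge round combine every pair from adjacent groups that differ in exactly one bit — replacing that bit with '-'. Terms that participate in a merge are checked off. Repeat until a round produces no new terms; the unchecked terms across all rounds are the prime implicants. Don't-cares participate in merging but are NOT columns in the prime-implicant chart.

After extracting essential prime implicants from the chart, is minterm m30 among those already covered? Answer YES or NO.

YES

size-2^0 implicants → 00000(✓)  00001(✓)  00011(✓)  00110(✓)  00111(✓)  01000(✓)  01001(✓)  01010(✓)  01100(✓)  01110(✓)  01111(✓)  10001(✓)  10010(✓)  10011(✓)  10101(✓)  10110(✓)  10111(✓)  11000(✓)  11001(✓)  11100(✓)  11101(✓)  11110(✓)  11111(✓)
size-2^1 implicants → -0001(✓)  -0011(✓)  -0110(✓)  -0111(✓)  -1000(✓)  -1001(✓)  -1100(✓)  -1110(✓)  -1111(✓)  0-000(✓)  0-001(✓)  0-110(✓)  0-111(✓)  00-11(✓)  000-1(✓)  0000-(✓)  0011-(✓)  01-00(✓)  01-10(✓)  010-0(✓)  0100-(✓)  011-0(✓)  0111-(✓)  1-001(✓)  1-101(✓)  1-110(✓)  1-111(✓)  10-01(✓)  10-10(✓)  10-11(✓)  100-1(✓)  1001-(✓)  101-1(✓)  1011-(✓)  11-00(✓)  11-01(✓)  1100-(✓)  111-0(✓)  111-1(✓)  1110-(✓)  1111-(✓)
size-2^2 implicants → --001  --110(✓)  --111(✓)  -0-11  -00-1  -011-(✓)  -1-00  -100-  -11-0  -111-(✓)  0-00-  0-11-(✓)  01--0  1--01  1-1-1  1-11-(✓)  10--1  10-1-  11-0-  111--
size-2^3 implicants → --11-
Unchecked terms (primes): --001, --11-, -0-11, -00-1, -1-00, -100-, -11-0, 0-00-, 01--0, 1--01, 1-1-1, 10--1, 10-1-, 11-0-, 111--
Minterm coverage:
  m0 ⊆ 0-00- [E]
  m1 ⊆ --001,-00-1,0-00-
  m3 ⊆ -0-11,-00-1
  m6 ⊆ --11- [E]
  m7 ⊆ --11-,-0-11
  m8 ⊆ -1-00,-100-,0-00-,01--0
  m9 ⊆ --001,-100-,0-00-
  m10 ⊆ 01--0 [E]
  m12 ⊆ -1-00,-11-0,01--0
  m14 ⊆ --11-,-11-0,01--0
  m15 ⊆ --11- [E]
  m18 ⊆ 10-1- [E]
  m19 ⊆ -0-11,-00-1,10--1,10-1-
  m21 ⊆ 1--01,1-1-1,10--1
  m22 ⊆ --11-,10-1-
  m23 ⊆ --11-,-0-11,1-1-1,10--1,10-1-
  m24 ⊆ -1-00,-100-,11-0-
  m25 ⊆ --001,-100-,1--01,11-0-
  m28 ⊆ -1-00,-11-0,11-0-,111--
  m29 ⊆ 1--01,1-1-1,11-0-,111--
  m30 ⊆ --11-,-11-0,111--
  m31 ⊆ --11-,1-1-1,111--
E = {--11-, 0-00-, 01--0, 10-1-}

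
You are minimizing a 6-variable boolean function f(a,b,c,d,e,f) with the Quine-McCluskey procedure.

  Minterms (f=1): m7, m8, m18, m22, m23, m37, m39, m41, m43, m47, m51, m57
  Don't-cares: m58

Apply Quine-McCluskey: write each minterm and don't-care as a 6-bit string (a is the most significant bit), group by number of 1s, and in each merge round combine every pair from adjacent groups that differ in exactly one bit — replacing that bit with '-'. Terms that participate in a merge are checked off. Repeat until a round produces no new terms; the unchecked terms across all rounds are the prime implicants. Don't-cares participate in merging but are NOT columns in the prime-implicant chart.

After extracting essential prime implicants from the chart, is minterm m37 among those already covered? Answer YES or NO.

[col 0] 000111*, 001000, 010010*, 010110*, 010111*, 100101*, 100111*, 101001*, 101011*, 101111*, 110011, 111001*, 111010
[col 1] -00111, 0-0111, 010-10, 01011-, 1-1001, 10-111, 1001-1, 101-11, 1010-1
Prime implicants: -00111, 0-0111, 001000, 010-10, 01011-, 1-1001, 10-111, 1001-1, 101-11, 1010-1, 110011, 111010
PI chart (minterm → PIs covering it):
  7 | -00111,0-0111
  8 | 001000  (sole → essential)
  18 | 010-10  (sole → essential)
  22 | 010-10,01011-
  23 | 0-0111,01011-
  37 | 1001-1  (sole → essential)
  39 | -00111,10-111,1001-1
  41 | 1-1001,1010-1
  43 | 101-11,1010-1
  47 | 10-111,101-11
  51 | 110011  (sole → essential)
  57 | 1-1001  (sole → essential)
Essential prime implicants: 001000, 010-10, 1-1001, 1001-1, 110011

YES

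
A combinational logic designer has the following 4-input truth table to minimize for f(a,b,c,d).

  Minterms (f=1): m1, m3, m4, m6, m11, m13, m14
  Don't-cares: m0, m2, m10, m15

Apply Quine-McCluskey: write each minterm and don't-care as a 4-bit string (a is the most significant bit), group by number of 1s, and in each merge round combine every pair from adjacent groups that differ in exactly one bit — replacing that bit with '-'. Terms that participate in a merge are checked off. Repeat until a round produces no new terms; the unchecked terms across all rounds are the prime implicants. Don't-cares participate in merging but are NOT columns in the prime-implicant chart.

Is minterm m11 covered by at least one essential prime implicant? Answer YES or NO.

Round 0: 0000✓ 0001✓ 0010✓ 0011✓ 0100✓ 0110✓ 1010✓ 1011✓ 1101✓ 1110✓ 1111✓
Round 1: -010✓ -011✓ -110✓ 0-00✓ 0-10✓ 00-0✓ 00-1✓ 000-✓ 001-✓ 01-0✓ 1-10✓ 1-11✓ 101-✓ 11-1 111-✓
Round 2: --10 -01- 0--0 00-- 1-1-
PIs = {--10, -01-, 0--0, 00--, 1-1-, 11-1}
Coverage chart:
  m1: 00-- ←essential
  m3: -01-,00--
  m4: 0--0 ←essential
  m6: --10,0--0
  m11: -01-,1-1-
  m13: 11-1 ←essential
  m14: --10,1-1-
Essential: 0--0, 00--, 11-1

NO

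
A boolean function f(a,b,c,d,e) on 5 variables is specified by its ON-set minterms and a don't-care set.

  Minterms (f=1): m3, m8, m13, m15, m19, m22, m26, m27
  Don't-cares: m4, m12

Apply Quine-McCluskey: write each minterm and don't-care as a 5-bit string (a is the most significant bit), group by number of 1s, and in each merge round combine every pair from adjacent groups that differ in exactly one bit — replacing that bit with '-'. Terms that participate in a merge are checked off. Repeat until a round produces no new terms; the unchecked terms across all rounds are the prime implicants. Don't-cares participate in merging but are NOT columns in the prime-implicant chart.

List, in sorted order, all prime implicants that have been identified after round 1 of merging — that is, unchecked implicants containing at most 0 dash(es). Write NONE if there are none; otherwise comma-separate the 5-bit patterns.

10110

[col 0] 00011*, 00100*, 01000*, 01100*, 01101*, 01111*, 10011*, 10110, 11010*, 11011*
[col 1] -0011, 0-100, 01-00, 011-1, 0110-, 1-011, 1101-
Prime implicants: -0011, 0-100, 01-00, 011-1, 0110-, 1-011, 10110, 1101-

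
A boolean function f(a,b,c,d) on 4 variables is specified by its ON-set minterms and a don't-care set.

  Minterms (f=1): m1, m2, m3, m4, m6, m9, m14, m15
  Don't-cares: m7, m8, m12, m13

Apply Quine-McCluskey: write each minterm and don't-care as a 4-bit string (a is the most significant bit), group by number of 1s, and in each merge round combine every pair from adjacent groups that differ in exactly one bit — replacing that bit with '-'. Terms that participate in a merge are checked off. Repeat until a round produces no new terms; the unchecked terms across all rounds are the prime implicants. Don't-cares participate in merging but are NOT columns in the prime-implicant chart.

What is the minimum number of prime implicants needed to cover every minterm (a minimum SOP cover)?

[col 0] 0001*, 0010*, 0011*, 0100*, 0110*, 0111*, 1000*, 1001*, 1100*, 1101*, 1110*, 1111*
[col 1] -001, -100*, -110*, -111*, 0-10*, 0-11*, 00-1, 001-*, 01-0*, 011-*, 1-00*, 1-01*, 100-*, 11-0*, 11-1*, 110-*, 111-*
[col 2] -1-0, -11-, 0-1-, 1-0-, 11--
Prime implicants: -001, -1-0, -11-, 0-1-, 00-1, 1-0-, 11--
PI chart (minterm → PIs covering it):
  1 | -001,00-1
  2 | 0-1-  (sole → essential)
  3 | 0-1-,00-1
  4 | -1-0  (sole → essential)
  6 | -1-0,-11-,0-1-
  9 | -001,1-0-
  14 | -1-0,-11-,11--
  15 | -11-,11--
Essential prime implicants: -1-0, 0-1-
Petrick residual → -001, -11-
Minimum SOP uses 4 PIs: b'c'd + bd' + bc + a'c

4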